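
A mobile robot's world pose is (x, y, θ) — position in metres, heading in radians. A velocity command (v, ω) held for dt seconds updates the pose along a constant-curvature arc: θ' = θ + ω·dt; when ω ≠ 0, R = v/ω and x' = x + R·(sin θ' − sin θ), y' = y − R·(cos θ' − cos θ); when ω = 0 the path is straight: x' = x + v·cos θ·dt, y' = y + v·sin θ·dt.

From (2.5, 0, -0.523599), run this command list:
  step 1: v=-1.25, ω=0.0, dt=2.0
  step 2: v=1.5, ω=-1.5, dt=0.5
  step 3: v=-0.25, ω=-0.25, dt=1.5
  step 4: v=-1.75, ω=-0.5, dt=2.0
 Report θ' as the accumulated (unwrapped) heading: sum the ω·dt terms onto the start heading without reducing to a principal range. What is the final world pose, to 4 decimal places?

(2.5833, 3.8586, -2.6486)

step 1: θ'=-0.5236 (straight) → pose (0.3349, 1.2500, -0.5236)
step 2: θ'=-1.2736 (R=-1.0000) → pose (0.7911, 0.6768, -1.2736)
step 3: θ'=-1.6486 (R=1.0000) → pose (0.7503, 1.0474, -1.6486)
step 4: θ'=-2.6486 (R=3.5000) → pose (2.5833, 3.8586, -2.6486)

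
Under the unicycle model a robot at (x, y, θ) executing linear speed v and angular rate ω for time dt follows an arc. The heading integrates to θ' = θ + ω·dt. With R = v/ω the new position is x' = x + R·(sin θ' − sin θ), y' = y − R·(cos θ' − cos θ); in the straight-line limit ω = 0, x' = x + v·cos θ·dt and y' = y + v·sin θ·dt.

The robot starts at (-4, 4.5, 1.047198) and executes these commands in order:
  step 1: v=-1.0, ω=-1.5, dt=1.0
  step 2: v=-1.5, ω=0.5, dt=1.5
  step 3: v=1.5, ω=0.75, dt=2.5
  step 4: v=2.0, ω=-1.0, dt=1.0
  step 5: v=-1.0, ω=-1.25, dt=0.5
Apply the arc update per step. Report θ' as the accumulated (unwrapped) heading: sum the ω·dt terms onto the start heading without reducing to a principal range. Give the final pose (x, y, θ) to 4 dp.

(-6.5118, 8.9837, 0.5472)

step 1: θ'=-0.4528 (R=0.6667) → pose (-4.8690, 4.2338, -0.4528)
step 2: θ'=0.2972 (R=-3.0000) → pose (-7.0600, 4.4047, 0.2972)
step 3: θ'=2.1722 (R=2.0000) → pose (-5.9966, 7.4486, 2.1722)
step 4: θ'=1.1722 (R=-2.0000) → pose (-6.1907, 9.3564, 1.1722)
step 5: θ'=0.5472 (R=0.8000) → pose (-6.5118, 8.9837, 0.5472)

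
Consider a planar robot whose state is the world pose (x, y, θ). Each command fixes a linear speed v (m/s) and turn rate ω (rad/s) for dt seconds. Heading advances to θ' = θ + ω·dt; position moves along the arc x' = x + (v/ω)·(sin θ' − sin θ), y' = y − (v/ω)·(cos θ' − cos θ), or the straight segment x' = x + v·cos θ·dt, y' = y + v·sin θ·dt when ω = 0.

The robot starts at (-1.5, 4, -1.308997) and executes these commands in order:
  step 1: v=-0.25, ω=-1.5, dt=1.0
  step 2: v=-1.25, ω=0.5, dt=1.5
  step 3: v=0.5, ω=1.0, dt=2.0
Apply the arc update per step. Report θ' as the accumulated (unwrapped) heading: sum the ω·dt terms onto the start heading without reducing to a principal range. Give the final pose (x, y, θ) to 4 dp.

(0.4104, 4.6574, -0.0590)

step 1: θ'=-2.8090 (R=0.1667) → pose (-1.3934, 4.2007, -2.8090)
step 2: θ'=-2.0590 (R=-2.5000) → pose (-0.0017, 5.3911, -2.0590)
step 3: θ'=-0.0590 (R=0.5000) → pose (0.4104, 4.6574, -0.0590)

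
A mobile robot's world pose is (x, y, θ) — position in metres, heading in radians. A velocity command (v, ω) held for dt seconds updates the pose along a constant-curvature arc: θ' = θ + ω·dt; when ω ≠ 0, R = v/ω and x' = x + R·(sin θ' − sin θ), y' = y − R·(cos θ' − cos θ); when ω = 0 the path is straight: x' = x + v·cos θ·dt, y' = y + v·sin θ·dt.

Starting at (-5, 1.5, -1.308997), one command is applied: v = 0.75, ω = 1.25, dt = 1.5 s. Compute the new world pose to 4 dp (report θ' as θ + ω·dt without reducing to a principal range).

(-4.0987, 1.1489, 0.5660)

θ' = -1.3090 + 1.25·1.5 = 0.5660
R = v/ω = 0.75/1.25 = 0.6000
x' = -5 + 0.6000·(sin 0.5660 − sin -1.3090) = -4.0987
y' = 1.5 − 0.6000·(cos 0.5660 − cos -1.3090) = 1.1489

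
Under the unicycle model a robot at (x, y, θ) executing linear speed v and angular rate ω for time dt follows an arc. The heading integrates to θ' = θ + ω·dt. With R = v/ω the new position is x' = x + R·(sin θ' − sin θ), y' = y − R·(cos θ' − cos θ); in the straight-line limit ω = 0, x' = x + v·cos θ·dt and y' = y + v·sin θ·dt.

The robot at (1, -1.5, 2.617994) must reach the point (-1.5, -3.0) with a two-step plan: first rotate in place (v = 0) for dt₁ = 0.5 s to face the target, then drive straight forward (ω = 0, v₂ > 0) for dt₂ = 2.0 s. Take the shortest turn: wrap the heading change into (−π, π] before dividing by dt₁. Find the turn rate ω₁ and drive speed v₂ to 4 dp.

heading to target = atan2(-3−-1.5, -1.5−1) = -2.6012
Δθ = wrap(-2.6012 − 2.6180) = 1.0640; ω₁ = Δθ/dt₁ = 2.1280
distance = √((-1.5−1)² + (-3−-1.5)²) = 2.9155; v₂ = distance/dt₂ = 1.4577

ω₁ = 2.1280, v₂ = 1.4577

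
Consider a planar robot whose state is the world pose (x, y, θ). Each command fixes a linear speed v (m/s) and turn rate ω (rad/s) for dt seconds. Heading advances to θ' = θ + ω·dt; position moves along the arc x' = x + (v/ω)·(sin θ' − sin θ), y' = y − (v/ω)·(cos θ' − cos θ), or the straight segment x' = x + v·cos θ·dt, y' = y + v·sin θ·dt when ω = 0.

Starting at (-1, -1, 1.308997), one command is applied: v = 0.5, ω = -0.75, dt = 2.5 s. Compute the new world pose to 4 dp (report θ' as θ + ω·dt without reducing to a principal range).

(0.0015, -0.6098, -0.5660)

θ' = 1.3090 + -0.75·2.5 = -0.5660
R = v/ω = 0.5/-0.75 = -0.6667
x' = -1 + -0.6667·(sin -0.5660 − sin 1.3090) = 0.0015
y' = -1 − -0.6667·(cos -0.5660 − cos 1.3090) = -0.6098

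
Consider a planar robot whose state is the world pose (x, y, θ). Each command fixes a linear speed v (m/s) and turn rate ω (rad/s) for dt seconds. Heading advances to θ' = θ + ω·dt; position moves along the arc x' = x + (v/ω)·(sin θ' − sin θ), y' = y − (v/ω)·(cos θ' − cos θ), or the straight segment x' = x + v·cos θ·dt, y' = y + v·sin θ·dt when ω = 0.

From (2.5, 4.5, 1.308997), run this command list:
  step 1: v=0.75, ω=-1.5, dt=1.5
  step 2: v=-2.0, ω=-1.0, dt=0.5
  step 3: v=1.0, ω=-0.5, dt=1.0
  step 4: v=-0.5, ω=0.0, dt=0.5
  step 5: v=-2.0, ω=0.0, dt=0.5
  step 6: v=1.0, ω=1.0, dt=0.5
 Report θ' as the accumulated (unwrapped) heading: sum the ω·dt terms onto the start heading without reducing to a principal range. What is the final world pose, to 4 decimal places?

(3.2944, 5.2758, -1.4410)

step 1: θ'=-0.9410 (R=-0.5000) → pose (3.3870, 4.6651, -0.9410)
step 2: θ'=-1.4410 (R=2.0000) → pose (3.0202, 5.5842, -1.4410)
step 3: θ'=-1.9410 (R=-2.0000) → pose (2.9015, 4.6017, -1.9410)
step 4: θ'=-1.9410 (straight) → pose (2.9919, 4.8348, -1.9410)
step 5: θ'=-1.9410 (straight) → pose (3.3537, 5.7670, -1.9410)
step 6: θ'=-1.4410 (R=1.0000) → pose (3.2944, 5.2758, -1.4410)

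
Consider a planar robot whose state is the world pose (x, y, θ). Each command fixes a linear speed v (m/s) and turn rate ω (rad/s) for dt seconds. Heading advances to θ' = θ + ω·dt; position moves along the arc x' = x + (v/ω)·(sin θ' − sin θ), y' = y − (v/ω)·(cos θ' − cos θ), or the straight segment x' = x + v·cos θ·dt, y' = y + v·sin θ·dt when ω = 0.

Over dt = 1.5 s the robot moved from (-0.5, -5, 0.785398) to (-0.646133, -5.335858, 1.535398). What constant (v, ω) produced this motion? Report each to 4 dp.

v = -0.2500, ω = 0.5000

Δθ = 1.535398 − 0.785398 = 0.750000
ω = Δθ/dt = 0.750000/1.5 = 0.5000
R = −Δy/(cos θ' − cos θ) = -0.5000
v = R·ω = -0.5000·0.5000 = -0.2500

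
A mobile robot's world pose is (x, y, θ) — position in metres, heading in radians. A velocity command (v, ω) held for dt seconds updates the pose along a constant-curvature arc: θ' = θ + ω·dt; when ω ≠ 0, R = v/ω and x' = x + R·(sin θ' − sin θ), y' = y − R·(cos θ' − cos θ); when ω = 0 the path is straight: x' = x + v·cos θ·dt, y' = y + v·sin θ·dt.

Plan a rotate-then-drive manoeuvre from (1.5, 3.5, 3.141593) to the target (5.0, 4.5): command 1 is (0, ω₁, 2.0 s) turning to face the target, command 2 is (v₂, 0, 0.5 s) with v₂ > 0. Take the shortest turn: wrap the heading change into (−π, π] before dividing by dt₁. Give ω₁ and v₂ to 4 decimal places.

ω₁ = -1.4316, v₂ = 7.2801

heading to target = atan2(4.5−3.5, 5−1.5) = 0.2783
Δθ = wrap(0.2783 − 3.1416) = -2.8633; ω₁ = Δθ/dt₁ = -1.4316
distance = √((5−1.5)² + (4.5−3.5)²) = 3.6401; v₂ = distance/dt₂ = 7.2801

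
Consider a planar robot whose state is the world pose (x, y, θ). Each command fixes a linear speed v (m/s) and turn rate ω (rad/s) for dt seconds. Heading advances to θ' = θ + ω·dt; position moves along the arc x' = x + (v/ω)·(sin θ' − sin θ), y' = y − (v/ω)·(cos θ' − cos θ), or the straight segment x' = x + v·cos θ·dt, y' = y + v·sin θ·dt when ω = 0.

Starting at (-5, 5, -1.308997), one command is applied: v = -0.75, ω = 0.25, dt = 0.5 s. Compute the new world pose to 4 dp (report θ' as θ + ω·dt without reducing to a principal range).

θ' = -1.3090 + 0.25·0.5 = -1.1840
R = v/ω = -0.75/0.25 = -3.0000
x' = -5 + -3.0000·(sin -1.1840 − sin -1.3090) = -5.1194
y' = 5 − -3.0000·(cos -1.1840 − cos -1.3090) = 5.3552

(-5.1194, 5.3552, -1.1840)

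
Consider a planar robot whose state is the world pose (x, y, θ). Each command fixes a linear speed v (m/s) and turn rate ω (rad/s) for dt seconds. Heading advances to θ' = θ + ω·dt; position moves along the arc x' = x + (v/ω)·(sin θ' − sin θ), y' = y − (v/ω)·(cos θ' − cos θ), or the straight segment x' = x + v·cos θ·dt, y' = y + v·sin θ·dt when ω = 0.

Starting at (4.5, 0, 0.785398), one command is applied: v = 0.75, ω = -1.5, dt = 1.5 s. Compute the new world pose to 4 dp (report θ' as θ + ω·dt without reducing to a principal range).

(5.3507, -0.3006, -1.4646)

θ' = 0.7854 + -1.5·1.5 = -1.4646
R = v/ω = 0.75/-1.5 = -0.5000
x' = 4.5 + -0.5000·(sin -1.4646 − sin 0.7854) = 5.3507
y' = 0 − -0.5000·(cos -1.4646 − cos 0.7854) = -0.3006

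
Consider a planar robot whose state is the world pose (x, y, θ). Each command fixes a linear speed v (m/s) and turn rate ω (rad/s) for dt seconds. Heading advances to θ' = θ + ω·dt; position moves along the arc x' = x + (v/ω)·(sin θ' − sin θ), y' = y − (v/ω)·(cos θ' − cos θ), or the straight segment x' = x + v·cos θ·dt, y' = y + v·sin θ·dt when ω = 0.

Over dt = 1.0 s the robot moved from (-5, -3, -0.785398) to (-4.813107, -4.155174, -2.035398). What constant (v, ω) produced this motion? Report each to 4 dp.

Δθ = -2.035398 − -0.785398 = -1.250000
ω = Δθ/dt = -1.250000/1.0 = -1.2500
R = −Δy/(cos θ' − cos θ) = -1.0000
v = R·ω = -1.0000·-1.2500 = 1.2500

v = 1.2500, ω = -1.2500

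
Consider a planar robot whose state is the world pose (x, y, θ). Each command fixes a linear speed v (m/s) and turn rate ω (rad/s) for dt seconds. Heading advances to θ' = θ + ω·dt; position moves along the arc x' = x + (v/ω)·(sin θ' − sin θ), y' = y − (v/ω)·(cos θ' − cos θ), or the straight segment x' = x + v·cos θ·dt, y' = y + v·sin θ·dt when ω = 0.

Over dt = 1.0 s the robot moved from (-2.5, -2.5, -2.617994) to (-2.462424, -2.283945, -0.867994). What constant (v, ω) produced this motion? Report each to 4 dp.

Δθ = -0.867994 − -2.617994 = 1.750000
ω = Δθ/dt = 1.750000/1.0 = 1.7500
R = −Δy/(cos θ' − cos θ) = -0.1429
v = R·ω = -0.1429·1.7500 = -0.2500

v = -0.2500, ω = 1.7500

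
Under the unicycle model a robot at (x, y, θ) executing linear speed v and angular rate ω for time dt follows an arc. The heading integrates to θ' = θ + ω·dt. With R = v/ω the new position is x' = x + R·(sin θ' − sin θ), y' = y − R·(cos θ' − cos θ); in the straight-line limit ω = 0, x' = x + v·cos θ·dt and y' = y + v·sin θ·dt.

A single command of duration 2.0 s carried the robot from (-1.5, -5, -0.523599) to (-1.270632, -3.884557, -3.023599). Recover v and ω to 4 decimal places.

Δθ = -3.023599 − -0.523599 = -2.500000
ω = Δθ/dt = -2.500000/2.0 = -1.2500
R = −Δy/(cos θ' − cos θ) = 0.6000
v = R·ω = 0.6000·-1.2500 = -0.7500

v = -0.7500, ω = -1.2500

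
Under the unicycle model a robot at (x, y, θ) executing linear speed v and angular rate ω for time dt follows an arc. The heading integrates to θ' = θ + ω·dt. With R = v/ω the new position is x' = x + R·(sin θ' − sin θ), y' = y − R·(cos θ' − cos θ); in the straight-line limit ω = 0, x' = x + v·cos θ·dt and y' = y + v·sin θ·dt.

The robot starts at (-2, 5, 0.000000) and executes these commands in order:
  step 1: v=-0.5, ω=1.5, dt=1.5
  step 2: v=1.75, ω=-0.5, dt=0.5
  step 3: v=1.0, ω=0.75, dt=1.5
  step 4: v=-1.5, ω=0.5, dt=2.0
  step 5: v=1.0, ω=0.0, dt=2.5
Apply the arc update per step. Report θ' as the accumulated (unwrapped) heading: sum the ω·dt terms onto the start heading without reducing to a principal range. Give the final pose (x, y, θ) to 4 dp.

step 1: θ'=2.2500 (R=-0.3333) → pose (-2.2594, 4.4573, 2.2500)
step 2: θ'=2.0000 (R=-3.5000) → pose (-2.7186, 5.1994, 2.0000)
step 3: θ'=3.1250 (R=1.3333) → pose (-3.9089, 5.9777, 3.1250)
step 4: θ'=4.1250 (R=-3.0000) → pose (-1.3620, 7.3147, 4.1250)
step 5: θ'=4.1250 (straight) → pose (-2.7474, 5.2337, 4.1250)

(-2.7474, 5.2337, 4.1250)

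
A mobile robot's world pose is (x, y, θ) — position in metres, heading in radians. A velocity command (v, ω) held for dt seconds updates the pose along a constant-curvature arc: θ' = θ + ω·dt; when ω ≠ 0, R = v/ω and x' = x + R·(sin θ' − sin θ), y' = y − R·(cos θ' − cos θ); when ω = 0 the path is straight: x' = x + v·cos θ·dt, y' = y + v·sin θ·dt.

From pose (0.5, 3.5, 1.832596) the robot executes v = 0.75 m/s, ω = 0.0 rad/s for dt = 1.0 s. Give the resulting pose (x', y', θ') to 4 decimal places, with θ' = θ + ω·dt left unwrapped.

(0.3059, 4.2244, 1.8326)

θ' = 1.8326 + 0.0·1.0 = 1.8326
ω = 0 → straight: x' = 0.5 + 0.75·cos(1.8326)·1.0 = 0.3059
y' = 3.5 + 0.75·sin(1.8326)·1.0 = 4.2244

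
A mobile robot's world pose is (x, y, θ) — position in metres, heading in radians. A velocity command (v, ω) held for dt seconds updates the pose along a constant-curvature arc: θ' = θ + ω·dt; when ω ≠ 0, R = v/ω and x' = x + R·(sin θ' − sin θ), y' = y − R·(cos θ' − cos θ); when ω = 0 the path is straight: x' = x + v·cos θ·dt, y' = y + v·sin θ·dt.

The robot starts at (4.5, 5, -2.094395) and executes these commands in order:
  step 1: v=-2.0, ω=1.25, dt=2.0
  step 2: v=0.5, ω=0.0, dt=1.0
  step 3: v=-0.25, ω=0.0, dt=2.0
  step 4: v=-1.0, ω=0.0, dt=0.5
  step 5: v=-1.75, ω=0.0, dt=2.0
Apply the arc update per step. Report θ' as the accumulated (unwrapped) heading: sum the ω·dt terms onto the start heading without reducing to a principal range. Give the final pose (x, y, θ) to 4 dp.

step 1: θ'=0.4056 (R=-1.6000) → pose (2.4830, 7.2702, 0.4056)
step 2: θ'=0.4056 (straight) → pose (2.9425, 7.4675, 0.4056)
step 3: θ'=0.4056 (straight) → pose (2.4830, 7.2702, 0.4056)
step 4: θ'=0.4056 (straight) → pose (2.0236, 7.0729, 0.4056)
step 5: θ'=0.4056 (straight) → pose (-1.1924, 5.6919, 0.4056)

(-1.1924, 5.6919, 0.4056)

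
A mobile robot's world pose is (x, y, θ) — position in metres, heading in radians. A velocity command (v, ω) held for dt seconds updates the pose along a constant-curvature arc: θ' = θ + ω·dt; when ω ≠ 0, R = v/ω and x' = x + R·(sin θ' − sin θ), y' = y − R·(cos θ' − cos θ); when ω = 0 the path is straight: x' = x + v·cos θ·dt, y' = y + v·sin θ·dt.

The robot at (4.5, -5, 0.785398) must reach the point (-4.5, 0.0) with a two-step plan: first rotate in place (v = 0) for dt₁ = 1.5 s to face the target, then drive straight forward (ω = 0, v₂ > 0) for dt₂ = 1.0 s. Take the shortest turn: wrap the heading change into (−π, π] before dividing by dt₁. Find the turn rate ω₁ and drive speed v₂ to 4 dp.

ω₁ = 1.2327, v₂ = 10.2956

heading to target = atan2(0−-5, -4.5−4.5) = 2.6345
Δθ = wrap(2.6345 − 0.7854) = 1.8491; ω₁ = Δθ/dt₁ = 1.2327
distance = √((-4.5−4.5)² + (0−-5)²) = 10.2956; v₂ = distance/dt₂ = 10.2956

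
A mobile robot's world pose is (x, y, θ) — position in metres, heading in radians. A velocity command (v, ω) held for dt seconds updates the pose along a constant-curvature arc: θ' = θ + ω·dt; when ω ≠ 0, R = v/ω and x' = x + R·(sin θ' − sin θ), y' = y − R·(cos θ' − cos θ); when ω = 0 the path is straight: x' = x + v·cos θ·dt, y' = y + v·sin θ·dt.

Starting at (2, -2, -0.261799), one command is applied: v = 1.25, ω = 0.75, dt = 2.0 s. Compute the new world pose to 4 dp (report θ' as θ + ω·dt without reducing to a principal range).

θ' = -0.2618 + 0.75·2.0 = 1.2382
R = v/ω = 1.25/0.75 = 1.6667
x' = 2 + 1.6667·(sin 1.2382 − sin -0.2618) = 4.0067
y' = -2 − 1.6667·(cos 1.2382 − cos -0.2618) = -0.9343

(4.0067, -0.9343, 1.2382)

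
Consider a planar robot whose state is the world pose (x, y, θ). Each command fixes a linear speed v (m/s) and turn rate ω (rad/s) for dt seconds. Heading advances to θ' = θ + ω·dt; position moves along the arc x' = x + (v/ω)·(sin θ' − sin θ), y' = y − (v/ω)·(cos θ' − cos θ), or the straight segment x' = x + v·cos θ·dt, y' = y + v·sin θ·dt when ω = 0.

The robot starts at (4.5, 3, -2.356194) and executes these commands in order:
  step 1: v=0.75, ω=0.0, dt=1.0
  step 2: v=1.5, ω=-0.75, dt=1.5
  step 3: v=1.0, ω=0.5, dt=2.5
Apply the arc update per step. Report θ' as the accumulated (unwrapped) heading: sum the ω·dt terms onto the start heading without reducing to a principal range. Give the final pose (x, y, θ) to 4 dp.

(-0.3565, 1.3392, -2.2312)

step 1: θ'=-2.3562 (straight) → pose (3.9697, 2.4697, -2.3562)
step 2: θ'=-3.4812 (R=-2.0000) → pose (1.8892, 1.9981, -3.4812)
step 3: θ'=-2.2312 (R=2.0000) → pose (-0.3565, 1.3392, -2.2312)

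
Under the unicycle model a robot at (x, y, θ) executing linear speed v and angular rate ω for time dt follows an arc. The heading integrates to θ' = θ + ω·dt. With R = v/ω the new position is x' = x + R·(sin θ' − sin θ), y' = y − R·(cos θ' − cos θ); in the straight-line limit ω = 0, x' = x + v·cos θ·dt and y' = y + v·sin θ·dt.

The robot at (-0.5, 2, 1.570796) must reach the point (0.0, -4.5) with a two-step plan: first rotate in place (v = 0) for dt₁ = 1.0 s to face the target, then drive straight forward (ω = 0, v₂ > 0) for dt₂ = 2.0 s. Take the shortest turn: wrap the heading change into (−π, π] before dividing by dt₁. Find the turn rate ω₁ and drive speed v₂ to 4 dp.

ω₁ = -3.0648, v₂ = 3.2596

heading to target = atan2(-4.5−2, 0−-0.5) = -1.4940
Δθ = wrap(-1.4940 − 1.5708) = -3.0648; ω₁ = Δθ/dt₁ = -3.0648
distance = √((0−-0.5)² + (-4.5−2)²) = 6.5192; v₂ = distance/dt₂ = 3.2596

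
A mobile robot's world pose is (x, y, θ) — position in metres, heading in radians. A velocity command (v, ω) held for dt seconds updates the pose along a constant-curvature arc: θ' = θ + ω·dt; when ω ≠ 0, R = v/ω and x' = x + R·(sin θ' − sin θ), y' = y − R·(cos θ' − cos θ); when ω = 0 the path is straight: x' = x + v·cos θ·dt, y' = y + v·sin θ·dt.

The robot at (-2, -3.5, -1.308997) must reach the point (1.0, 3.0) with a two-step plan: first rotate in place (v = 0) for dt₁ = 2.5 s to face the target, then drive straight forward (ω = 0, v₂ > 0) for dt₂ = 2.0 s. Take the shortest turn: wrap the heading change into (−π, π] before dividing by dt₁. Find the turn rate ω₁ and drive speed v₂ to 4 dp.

ω₁ = 0.9790, v₂ = 3.5795

heading to target = atan2(3−-3.5, 1−-2) = 1.1384
Δθ = wrap(1.1384 − -1.3090) = 2.4474; ω₁ = Δθ/dt₁ = 0.9790
distance = √((1−-2)² + (3−-3.5)²) = 7.1589; v₂ = distance/dt₂ = 3.5795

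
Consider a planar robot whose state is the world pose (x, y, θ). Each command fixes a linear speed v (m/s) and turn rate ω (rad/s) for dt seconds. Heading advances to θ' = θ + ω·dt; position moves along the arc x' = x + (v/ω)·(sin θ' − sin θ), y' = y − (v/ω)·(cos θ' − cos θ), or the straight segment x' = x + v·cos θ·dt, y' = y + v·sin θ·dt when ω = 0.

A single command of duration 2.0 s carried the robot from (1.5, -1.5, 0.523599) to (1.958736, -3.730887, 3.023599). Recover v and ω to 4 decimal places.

Δθ = 3.023599 − 0.523599 = 2.500000
ω = Δθ/dt = 2.500000/2.0 = 1.2500
R = −Δy/(cos θ' − cos θ) = -1.2000
v = R·ω = -1.2000·1.2500 = -1.5000

v = -1.5000, ω = 1.2500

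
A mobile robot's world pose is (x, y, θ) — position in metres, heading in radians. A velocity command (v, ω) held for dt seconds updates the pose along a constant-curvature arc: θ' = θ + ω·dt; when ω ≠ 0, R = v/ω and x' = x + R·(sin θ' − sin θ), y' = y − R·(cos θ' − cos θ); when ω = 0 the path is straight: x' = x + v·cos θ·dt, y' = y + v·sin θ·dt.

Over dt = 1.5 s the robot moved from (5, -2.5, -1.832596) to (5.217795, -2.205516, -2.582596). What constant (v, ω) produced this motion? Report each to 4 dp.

v = -0.2500, ω = -0.5000

Δθ = -2.582596 − -1.832596 = -0.750000
ω = Δθ/dt = -0.750000/1.5 = -0.5000
R = −Δy/(cos θ' − cos θ) = 0.5000
v = R·ω = 0.5000·-0.5000 = -0.2500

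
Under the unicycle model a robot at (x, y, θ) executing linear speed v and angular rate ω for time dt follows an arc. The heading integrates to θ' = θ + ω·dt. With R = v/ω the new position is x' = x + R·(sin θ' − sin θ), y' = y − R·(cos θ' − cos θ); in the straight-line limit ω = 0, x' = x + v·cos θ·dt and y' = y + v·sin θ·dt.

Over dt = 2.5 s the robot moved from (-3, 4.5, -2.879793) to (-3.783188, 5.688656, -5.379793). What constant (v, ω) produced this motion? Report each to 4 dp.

v = 0.7500, ω = -1.0000

Δθ = -5.379793 − -2.879793 = -2.500000
ω = Δθ/dt = -2.500000/2.5 = -1.0000
R = −Δy/(cos θ' − cos θ) = -0.7500
v = R·ω = -0.7500·-1.0000 = 0.7500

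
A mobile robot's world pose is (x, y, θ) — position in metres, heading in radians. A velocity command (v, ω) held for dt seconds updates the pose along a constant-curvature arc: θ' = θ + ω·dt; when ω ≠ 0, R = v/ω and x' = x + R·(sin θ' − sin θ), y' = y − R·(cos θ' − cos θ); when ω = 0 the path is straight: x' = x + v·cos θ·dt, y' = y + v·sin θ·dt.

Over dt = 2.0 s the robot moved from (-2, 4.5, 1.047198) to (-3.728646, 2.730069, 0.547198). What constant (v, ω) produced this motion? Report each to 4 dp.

Δθ = 0.547198 − 1.047198 = -0.500000
ω = Δθ/dt = -0.500000/2.0 = -0.2500
R = −Δy/(cos θ' − cos θ) = 5.0000
v = R·ω = 5.0000·-0.2500 = -1.2500

v = -1.2500, ω = -0.2500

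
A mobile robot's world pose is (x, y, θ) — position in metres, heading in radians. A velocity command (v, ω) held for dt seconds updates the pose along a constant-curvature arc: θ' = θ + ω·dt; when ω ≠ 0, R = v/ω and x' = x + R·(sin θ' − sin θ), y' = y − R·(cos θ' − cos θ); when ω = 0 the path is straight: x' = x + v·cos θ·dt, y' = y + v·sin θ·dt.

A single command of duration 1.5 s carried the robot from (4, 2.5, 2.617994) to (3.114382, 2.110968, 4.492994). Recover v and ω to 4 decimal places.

v = 0.7500, ω = 1.2500

Δθ = 4.492994 − 2.617994 = 1.875000
ω = Δθ/dt = 1.875000/1.5 = 1.2500
R = Δx/(sin θ' − sin θ) = 0.6000
v = R·ω = 0.6000·1.2500 = 0.7500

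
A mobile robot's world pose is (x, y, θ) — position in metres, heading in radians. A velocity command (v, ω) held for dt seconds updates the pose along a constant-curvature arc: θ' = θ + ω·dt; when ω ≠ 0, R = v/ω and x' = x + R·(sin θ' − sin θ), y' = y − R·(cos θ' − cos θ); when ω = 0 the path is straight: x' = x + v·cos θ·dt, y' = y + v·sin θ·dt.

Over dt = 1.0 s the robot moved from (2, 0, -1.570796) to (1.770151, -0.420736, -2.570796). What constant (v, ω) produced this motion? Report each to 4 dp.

v = 0.5000, ω = -1.0000

Δθ = -2.570796 − -1.570796 = -1.000000
ω = Δθ/dt = -1.000000/1.0 = -1.0000
R = −Δy/(cos θ' − cos θ) = -0.5000
v = R·ω = -0.5000·-1.0000 = 0.5000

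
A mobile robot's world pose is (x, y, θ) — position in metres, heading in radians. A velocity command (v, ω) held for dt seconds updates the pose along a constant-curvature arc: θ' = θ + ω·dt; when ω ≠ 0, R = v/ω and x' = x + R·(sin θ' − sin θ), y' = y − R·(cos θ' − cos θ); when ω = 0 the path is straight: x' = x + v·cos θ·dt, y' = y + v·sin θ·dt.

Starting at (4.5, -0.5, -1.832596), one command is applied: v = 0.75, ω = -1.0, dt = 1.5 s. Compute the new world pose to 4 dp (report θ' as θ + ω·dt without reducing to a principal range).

θ' = -1.8326 + -1.0·1.5 = -3.3326
R = v/ω = 0.75/-1.0 = -0.7500
x' = 4.5 + -0.7500·(sin -3.3326 − sin -1.8326) = 3.6332
y' = -0.5 − -0.7500·(cos -3.3326 − cos -1.8326) = -1.0422

(3.6332, -1.0422, -3.3326)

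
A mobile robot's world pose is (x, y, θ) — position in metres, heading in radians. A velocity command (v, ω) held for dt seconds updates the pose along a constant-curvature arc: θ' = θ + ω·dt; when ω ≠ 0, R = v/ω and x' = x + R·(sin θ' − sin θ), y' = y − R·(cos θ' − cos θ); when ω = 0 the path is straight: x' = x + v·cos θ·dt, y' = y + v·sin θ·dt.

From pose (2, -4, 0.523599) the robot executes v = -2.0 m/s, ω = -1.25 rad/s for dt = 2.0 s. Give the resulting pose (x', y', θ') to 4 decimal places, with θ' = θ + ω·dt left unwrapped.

(-0.2702, -1.9830, -1.9764)

θ' = 0.5236 + -1.25·2.0 = -1.9764
R = v/ω = -2.0/-1.25 = 1.6000
x' = 2 + 1.6000·(sin -1.9764 − sin 0.5236) = -0.2702
y' = -4 − 1.6000·(cos -1.9764 − cos 0.5236) = -1.9830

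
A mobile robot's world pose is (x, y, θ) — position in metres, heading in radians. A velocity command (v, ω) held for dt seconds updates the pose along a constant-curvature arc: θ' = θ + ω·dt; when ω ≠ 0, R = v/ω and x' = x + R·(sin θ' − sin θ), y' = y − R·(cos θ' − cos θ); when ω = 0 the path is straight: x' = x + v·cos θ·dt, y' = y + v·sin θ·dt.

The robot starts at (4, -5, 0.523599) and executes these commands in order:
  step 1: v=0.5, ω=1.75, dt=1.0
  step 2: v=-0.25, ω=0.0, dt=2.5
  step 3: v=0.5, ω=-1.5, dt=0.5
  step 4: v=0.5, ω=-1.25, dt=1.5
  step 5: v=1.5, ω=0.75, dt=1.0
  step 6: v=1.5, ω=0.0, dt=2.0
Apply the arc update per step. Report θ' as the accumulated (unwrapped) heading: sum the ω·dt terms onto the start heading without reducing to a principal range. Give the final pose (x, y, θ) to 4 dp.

(9.1672, -3.2580, 0.3986)

step 1: θ'=2.2736 (R=0.2857) → pose (4.0752, -4.5679, 2.2736)
step 2: θ'=2.2736 (straight) → pose (4.4791, -5.0448, 2.2736)
step 3: θ'=1.5236 (R=-0.3333) → pose (4.4005, -4.8136, 1.5236)
step 4: θ'=-0.3514 (R=-0.4000) → pose (4.9377, -4.4569, -0.3514)
step 5: θ'=0.3986 (R=2.0000) → pose (6.4024, -4.4224, 0.3986)
step 6: θ'=0.3986 (straight) → pose (9.1672, -3.2580, 0.3986)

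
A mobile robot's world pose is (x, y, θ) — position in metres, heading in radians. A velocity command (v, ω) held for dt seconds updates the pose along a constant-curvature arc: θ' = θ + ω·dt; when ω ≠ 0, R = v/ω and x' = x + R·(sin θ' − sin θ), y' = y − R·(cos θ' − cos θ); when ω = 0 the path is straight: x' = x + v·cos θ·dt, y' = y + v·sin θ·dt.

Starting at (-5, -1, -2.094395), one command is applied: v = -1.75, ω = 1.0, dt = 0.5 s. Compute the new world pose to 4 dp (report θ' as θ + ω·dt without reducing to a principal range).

θ' = -2.0944 + 1.0·0.5 = -1.5944
R = v/ω = -1.75/1.0 = -1.7500
x' = -5 + -1.7500·(sin -1.5944 − sin -2.0944) = -4.7660
y' = -1 − -1.7500·(cos -1.5944 − cos -2.0944) = -0.1663

(-4.7660, -0.1663, -1.5944)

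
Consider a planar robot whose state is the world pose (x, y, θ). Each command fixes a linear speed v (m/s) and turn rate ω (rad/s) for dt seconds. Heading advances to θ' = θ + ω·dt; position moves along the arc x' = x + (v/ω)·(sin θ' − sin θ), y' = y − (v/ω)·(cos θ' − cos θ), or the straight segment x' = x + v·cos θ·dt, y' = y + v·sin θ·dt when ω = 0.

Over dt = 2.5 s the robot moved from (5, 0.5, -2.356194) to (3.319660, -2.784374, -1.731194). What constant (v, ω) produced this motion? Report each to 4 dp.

Δθ = -1.731194 − -2.356194 = 0.625000
ω = Δθ/dt = 0.625000/2.5 = 0.2500
R = −Δy/(cos θ' − cos θ) = 6.0000
v = R·ω = 6.0000·0.2500 = 1.5000

v = 1.5000, ω = 0.2500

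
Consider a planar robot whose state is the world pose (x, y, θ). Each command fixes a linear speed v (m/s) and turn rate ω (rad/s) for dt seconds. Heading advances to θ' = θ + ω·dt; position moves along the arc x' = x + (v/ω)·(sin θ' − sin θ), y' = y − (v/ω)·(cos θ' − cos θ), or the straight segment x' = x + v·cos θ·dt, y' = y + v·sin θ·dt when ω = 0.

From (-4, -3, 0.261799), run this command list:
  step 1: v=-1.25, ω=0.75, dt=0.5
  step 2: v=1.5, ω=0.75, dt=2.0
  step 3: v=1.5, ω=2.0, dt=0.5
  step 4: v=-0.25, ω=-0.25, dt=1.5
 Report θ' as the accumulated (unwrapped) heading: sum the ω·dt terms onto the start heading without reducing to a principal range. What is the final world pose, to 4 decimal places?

(-4.3243, -0.3128, 2.7618)

step 1: θ'=0.6368 (R=-1.6667) → pose (-4.5597, -3.2699, 0.6368)
step 2: θ'=2.1368 (R=2.0000) → pose (-4.0608, -0.5893, 2.1368)
step 3: θ'=3.1368 (R=0.7500) → pose (-4.6903, -0.2415, 3.1368)
step 4: θ'=2.7618 (R=1.0000) → pose (-4.3243, -0.3128, 2.7618)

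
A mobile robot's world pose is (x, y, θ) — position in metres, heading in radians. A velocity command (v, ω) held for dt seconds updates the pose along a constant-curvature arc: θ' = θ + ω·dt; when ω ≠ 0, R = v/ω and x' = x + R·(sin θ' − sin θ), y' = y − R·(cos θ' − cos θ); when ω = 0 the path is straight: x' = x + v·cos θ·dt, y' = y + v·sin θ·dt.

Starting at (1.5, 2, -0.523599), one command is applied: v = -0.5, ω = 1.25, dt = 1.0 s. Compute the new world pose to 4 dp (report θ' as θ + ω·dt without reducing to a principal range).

θ' = -0.5236 + 1.25·1.0 = 0.7264
R = v/ω = -0.5/1.25 = -0.4000
x' = 1.5 + -0.4000·(sin 0.7264 − sin -0.5236) = 1.0343
y' = 2 − -0.4000·(cos 0.7264 − cos -0.5236) = 1.9526

(1.0343, 1.9526, 0.7264)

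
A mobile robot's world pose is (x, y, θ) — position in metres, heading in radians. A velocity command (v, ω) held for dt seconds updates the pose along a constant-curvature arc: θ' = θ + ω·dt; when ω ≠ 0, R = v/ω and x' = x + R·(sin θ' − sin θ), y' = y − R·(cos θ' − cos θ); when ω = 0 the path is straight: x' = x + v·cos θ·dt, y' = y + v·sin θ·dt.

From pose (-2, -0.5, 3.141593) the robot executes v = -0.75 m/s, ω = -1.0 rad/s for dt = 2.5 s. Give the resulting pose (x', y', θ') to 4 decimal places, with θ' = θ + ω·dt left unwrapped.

θ' = 3.1416 + -1.0·2.5 = 0.6416
R = v/ω = -0.75/-1.0 = 0.7500
x' = -2 + 0.7500·(sin 0.6416 − sin 3.1416) = -1.5511
y' = -0.5 − 0.7500·(cos 0.6416 − cos 3.1416) = -1.8509

(-1.5511, -1.8509, 0.6416)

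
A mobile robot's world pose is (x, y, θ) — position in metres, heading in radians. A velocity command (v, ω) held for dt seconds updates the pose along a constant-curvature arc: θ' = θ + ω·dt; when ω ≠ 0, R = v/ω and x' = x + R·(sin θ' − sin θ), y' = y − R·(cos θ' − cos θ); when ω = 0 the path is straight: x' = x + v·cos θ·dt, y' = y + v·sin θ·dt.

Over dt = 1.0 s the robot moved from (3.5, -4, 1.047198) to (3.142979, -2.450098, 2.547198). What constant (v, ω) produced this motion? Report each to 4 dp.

v = 1.7500, ω = 1.5000

Δθ = 2.547198 − 1.047198 = 1.500000
ω = Δθ/dt = 1.500000/1.0 = 1.5000
R = −Δy/(cos θ' − cos θ) = 1.1667
v = R·ω = 1.1667·1.5000 = 1.7500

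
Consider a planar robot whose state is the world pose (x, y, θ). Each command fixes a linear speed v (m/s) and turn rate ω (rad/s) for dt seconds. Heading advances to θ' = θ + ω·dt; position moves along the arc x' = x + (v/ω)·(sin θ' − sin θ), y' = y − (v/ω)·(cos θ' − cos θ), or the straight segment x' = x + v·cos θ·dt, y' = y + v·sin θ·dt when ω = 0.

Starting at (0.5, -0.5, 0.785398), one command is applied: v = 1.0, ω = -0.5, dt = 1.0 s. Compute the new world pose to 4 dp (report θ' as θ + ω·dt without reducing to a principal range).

(1.3511, 0.0049, 0.2854)

θ' = 0.7854 + -0.5·1.0 = 0.2854
R = v/ω = 1.0/-0.5 = -2.0000
x' = 0.5 + -2.0000·(sin 0.2854 − sin 0.7854) = 1.3511
y' = -0.5 − -2.0000·(cos 0.2854 − cos 0.7854) = 0.0049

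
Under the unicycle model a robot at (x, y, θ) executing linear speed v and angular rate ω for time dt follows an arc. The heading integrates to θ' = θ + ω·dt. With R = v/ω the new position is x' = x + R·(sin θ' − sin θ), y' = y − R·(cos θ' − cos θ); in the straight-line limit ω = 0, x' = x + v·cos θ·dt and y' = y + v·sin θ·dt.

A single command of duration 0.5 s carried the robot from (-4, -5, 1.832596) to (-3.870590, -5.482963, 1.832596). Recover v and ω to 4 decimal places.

v = -1.0000, ω = 0.0000

Δθ = 1.832596 − 1.832596 = 0.000000
ω = Δθ/dt = 0.000000/0.5 = 0.0000
ω = 0 → v = (Δx·cos θ + Δy·sin θ)/dt = -1.0000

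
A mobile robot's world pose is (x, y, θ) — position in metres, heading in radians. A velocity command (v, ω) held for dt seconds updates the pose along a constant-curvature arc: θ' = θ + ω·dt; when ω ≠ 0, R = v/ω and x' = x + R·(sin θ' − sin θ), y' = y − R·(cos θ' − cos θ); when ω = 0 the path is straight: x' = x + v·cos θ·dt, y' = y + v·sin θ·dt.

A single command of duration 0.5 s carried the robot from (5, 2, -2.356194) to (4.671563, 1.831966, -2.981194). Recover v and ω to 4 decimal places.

Δθ = -2.981194 − -2.356194 = -0.625000
ω = Δθ/dt = -0.625000/0.5 = -1.2500
R = Δx/(sin θ' − sin θ) = -0.6000
v = R·ω = -0.6000·-1.2500 = 0.7500

v = 0.7500, ω = -1.2500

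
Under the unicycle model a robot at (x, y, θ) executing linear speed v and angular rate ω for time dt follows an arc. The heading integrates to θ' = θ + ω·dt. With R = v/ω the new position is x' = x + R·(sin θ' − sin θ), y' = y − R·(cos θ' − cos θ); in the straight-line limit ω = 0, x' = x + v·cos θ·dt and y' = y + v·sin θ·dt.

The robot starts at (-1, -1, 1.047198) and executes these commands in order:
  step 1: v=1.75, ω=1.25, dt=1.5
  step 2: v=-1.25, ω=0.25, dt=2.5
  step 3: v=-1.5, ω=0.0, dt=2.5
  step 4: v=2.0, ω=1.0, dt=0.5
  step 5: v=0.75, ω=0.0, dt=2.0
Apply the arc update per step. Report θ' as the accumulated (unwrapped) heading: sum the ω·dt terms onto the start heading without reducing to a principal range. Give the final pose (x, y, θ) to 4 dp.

step 1: θ'=2.9222 (R=1.4000) → pose (-1.9077, 1.0664, 2.9222)
step 2: θ'=3.5472 (R=-5.0000) → pose (1.1533, 1.3523, 3.5472)
step 3: θ'=3.5472 (straight) → pose (4.5991, 2.8319, 3.5472)
step 4: θ'=4.0472 (R=2.0000) → pose (3.8146, 2.2286, 4.0472)
step 5: θ'=4.0472 (straight) → pose (2.8888, 1.0484, 4.0472)

(2.8888, 1.0484, 4.0472)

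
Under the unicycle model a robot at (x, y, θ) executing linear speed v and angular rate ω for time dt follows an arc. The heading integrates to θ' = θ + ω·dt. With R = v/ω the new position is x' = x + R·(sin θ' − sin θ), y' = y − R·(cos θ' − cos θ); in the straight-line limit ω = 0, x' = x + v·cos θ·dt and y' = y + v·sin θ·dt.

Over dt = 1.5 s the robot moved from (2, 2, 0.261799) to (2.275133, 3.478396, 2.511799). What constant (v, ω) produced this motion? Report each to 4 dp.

Δθ = 2.511799 − 0.261799 = 2.250000
ω = Δθ/dt = 2.250000/1.5 = 1.5000
R = −Δy/(cos θ' − cos θ) = 0.8333
v = R·ω = 0.8333·1.5000 = 1.2500

v = 1.2500, ω = 1.5000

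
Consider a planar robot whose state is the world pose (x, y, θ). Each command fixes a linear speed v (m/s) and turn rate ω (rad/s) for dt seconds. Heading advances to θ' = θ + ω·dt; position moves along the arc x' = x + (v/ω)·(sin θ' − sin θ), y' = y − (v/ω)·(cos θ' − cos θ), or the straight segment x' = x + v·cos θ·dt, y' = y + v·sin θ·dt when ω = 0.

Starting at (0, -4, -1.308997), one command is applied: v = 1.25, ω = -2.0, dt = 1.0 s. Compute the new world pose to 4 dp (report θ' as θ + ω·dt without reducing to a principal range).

θ' = -1.3090 + -2.0·1.0 = -3.3090
R = v/ω = 1.25/-2.0 = -0.6250
x' = 0 + -0.6250·(sin -3.3090 − sin -1.3090) = -0.7078
y' = -4 − -0.6250·(cos -3.3090 − cos -1.3090) = -4.7780

(-0.7078, -4.7780, -3.3090)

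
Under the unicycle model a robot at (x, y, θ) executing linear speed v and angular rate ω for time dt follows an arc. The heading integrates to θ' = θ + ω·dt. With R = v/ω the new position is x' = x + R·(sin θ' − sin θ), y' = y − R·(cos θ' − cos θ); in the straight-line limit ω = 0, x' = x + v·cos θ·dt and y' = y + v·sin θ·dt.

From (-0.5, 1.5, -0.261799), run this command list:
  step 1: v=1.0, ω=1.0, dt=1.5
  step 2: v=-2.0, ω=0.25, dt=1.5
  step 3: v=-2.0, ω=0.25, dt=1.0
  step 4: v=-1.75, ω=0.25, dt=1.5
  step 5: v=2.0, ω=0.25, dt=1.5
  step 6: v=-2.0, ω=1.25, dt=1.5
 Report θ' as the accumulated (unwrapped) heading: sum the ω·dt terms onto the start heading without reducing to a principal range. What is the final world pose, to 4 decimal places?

(1.9263, -2.1100, 4.4882)

step 1: θ'=1.2382 (R=1.0000) → pose (0.7040, 2.1394, 1.2382)
step 2: θ'=1.6132 (R=-8.0000) → pose (0.2728, -0.8117, 1.6132)
step 3: θ'=1.8632 (R=-8.0000) → pose (0.6052, -2.7786, 1.8632)
step 4: θ'=2.2382 (R=-7.0000) → pose (1.8100, -5.0935, 2.2382)
step 5: θ'=2.6132 (R=8.0000) → pose (-0.4403, -3.1361, 2.6132)
step 6: θ'=4.4882 (R=-1.6000) → pose (1.9263, -2.1100, 4.4882)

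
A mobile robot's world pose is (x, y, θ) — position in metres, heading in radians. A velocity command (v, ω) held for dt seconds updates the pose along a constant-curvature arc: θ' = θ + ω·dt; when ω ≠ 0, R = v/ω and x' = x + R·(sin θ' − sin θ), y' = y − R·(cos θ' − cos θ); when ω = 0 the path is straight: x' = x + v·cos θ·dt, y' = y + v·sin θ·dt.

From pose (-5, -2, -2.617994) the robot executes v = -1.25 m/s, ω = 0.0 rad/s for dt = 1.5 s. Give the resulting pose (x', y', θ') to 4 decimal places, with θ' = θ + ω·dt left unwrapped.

θ' = -2.6180 + 0.0·1.5 = -2.6180
ω = 0 → straight: x' = -5 + -1.25·cos(-2.6180)·1.5 = -3.3762
y' = -2 + -1.25·sin(-2.6180)·1.5 = -1.0625

(-3.3762, -1.0625, -2.6180)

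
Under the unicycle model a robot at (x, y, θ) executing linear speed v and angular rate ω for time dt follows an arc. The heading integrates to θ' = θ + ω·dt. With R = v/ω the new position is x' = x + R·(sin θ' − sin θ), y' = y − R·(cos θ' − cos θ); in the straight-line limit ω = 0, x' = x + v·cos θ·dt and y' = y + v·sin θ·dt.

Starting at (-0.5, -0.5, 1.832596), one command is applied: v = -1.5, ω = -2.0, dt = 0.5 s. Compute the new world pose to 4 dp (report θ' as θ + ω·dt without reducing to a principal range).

(-0.6697, -1.1988, 0.8326)

θ' = 1.8326 + -2.0·0.5 = 0.8326
R = v/ω = -1.5/-2.0 = 0.7500
x' = -0.5 + 0.7500·(sin 0.8326 − sin 1.8326) = -0.6697
y' = -0.5 − 0.7500·(cos 0.8326 − cos 1.8326) = -1.1988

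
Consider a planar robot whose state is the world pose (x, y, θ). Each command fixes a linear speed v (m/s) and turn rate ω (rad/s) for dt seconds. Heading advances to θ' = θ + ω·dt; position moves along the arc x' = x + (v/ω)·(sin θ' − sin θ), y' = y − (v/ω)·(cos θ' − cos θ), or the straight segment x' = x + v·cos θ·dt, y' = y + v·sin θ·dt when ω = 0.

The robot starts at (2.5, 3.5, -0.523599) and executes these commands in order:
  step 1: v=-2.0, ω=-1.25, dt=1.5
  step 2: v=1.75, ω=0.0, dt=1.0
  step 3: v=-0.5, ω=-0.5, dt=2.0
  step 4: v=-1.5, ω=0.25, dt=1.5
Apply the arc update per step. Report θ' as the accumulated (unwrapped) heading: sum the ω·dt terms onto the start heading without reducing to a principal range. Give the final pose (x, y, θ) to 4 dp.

step 1: θ'=-2.3986 (R=1.6000) → pose (2.2176, 6.0640, -2.3986)
step 2: θ'=-2.3986 (straight) → pose (0.9288, 4.8801, -2.3986)
step 3: θ'=-3.3986 (R=1.0000) → pose (1.8595, 5.1108, -3.3986)
step 4: θ'=-3.0236 (R=-6.0000) → pose (4.0909, 4.9554, -3.0236)

(4.0909, 4.9554, -3.0236)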